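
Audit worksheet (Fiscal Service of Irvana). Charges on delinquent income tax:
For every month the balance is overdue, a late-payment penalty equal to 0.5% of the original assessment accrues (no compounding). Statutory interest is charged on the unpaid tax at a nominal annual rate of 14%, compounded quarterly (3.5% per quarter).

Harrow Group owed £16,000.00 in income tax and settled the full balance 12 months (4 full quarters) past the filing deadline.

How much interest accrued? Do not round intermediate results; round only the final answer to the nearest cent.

£2,360.37

Interest: £16,000.00 × ((1 + 0.035)^4 − 1) = £16,000.00 × 0.1475230… = £2,360.3680…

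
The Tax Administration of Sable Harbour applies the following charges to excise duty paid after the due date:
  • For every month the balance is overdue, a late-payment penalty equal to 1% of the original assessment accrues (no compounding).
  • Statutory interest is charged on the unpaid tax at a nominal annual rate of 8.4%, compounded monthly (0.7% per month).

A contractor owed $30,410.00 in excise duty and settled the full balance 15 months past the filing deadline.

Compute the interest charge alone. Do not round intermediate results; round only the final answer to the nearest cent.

Interest: $30,410.00 × ((1 + 0.007)^15 − 1) = $30,410.00 × 0.1103044… = $3,354.3566…

$3,354.36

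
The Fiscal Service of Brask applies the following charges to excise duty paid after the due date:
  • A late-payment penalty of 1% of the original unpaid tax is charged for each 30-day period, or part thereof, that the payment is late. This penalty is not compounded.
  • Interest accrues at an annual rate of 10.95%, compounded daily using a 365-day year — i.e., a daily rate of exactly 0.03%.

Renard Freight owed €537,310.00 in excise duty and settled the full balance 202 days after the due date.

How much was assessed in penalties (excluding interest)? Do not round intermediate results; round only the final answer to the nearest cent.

Penalty periods: ⌈202/30⌉ = 7; penalty = 7 × 1% × €537,310.00 = €37,611.70

€37,611.70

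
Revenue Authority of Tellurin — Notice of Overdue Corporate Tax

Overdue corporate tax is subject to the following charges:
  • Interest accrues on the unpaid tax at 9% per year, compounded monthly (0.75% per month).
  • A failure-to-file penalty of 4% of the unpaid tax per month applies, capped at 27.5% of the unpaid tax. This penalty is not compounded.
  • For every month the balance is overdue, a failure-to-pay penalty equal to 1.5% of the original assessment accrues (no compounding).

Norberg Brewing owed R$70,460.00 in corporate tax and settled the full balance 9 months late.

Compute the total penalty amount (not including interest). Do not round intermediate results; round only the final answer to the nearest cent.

R$28,888.60

Failure-to-file: 9 × 4% × R$70,460.00 = R$25,365.60, capped at 27.5% × R$70,460.00 = R$19,376.50
Failure-to-pay penalty = 1.5% × R$70,460.00 × 9 mo = R$9,512.10
Total penalty = R$19,376.50 + R$9,512.10 = R$28,888.60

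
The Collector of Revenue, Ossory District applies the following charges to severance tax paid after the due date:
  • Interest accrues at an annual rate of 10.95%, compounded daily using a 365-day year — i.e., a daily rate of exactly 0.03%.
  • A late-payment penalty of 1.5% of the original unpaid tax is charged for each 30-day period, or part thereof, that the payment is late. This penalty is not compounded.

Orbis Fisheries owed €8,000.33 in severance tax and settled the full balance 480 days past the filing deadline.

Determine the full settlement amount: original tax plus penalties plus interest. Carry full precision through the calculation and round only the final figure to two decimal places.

€11,159.33

Penalty periods: ⌈480/30⌉ = 16; penalty = 16 × 1.5% × €8,000.33 = €1,920.08…
Interest: €8,000.33 × ((1 + 0.0003)^480 − 1) = €8,000.33 × 0.15485917… = €1,238.9244…
Total = €8,000.33 + €1,920.0792 + €1,238.9244… = €11,159.33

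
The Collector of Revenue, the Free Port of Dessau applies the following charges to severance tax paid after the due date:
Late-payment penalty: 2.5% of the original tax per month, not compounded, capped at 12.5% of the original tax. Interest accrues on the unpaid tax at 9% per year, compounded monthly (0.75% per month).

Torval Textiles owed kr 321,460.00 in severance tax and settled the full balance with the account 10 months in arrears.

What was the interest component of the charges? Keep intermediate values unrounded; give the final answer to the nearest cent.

kr 24,939.69

Interest: kr 321,460.00 × ((1 + 0.0075)^10 − 1) = kr 321,460.00 × 0.0775825… = kr 24,939.6851…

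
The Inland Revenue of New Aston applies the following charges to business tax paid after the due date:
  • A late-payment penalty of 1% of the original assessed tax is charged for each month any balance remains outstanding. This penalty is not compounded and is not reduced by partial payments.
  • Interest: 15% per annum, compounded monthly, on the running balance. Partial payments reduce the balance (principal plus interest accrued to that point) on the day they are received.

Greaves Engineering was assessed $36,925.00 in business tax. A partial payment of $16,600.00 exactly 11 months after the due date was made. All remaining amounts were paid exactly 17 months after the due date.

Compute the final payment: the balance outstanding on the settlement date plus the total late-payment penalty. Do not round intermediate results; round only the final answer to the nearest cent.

$34,000.17

Monthly rate = 15% ÷ 12 = 1.25%
Balance at month 11: $36,925.0000 × (1 + 0.0125)^11 = $42,331.7141…
After $16,600.00 payment: $42,331.7141… − $16,600.00 = $25,731.7141…
Balance at month 17: $25,731.7141… × (1 + 0.0125)^6 = $27,722.9160…
Penalty: 17 × 1% × $36,925.00 = $6,277.25
Final settlement = outstanding balance + penalty = $27,722.9160… + $6,277.25 = $34,000.17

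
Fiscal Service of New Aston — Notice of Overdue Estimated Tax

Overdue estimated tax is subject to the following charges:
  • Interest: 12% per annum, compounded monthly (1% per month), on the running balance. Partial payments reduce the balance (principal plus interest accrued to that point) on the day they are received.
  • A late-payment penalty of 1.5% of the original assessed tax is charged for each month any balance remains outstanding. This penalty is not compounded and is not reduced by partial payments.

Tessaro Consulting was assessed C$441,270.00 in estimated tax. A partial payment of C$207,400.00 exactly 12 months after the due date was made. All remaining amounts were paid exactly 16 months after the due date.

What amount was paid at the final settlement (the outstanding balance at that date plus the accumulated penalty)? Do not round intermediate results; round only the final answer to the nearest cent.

Balance at month 12: C$441,270.0000 × (1 + 0.01)^12 = C$497,234.0810…
After C$207,400.00 payment: C$497,234.0810… − C$207,400.00 = C$289,834.0810…
Balance at month 16: C$289,834.0810… × (1 + 0.01)^4 = C$301,602.5070…
Penalty: 16 × 1.5% × C$441,270.00 = C$105,904.80
Final settlement = outstanding balance + penalty = C$301,602.5070… + C$105,904.80 = C$407,507.31

C$407,507.31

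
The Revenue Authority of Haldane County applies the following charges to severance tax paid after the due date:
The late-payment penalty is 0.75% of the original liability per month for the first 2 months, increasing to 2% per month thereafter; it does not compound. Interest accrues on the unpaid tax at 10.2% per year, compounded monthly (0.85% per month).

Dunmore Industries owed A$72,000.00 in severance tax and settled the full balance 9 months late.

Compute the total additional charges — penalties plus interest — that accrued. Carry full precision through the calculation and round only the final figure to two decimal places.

Penalty, months 1–2: 2 × 0.75% × A$72,000.00 = A$1,080.00
Penalty, months 3–9: 7 × 2% × A$72,000.00 = A$10,080.00
Interest: A$72,000.00 × ((1 + 0.0085)^9 − 1) = A$72,000.00 × 0.0791532… = A$5,699.0340…
Penalties + interest = A$11,160.0000 + A$5,699.0340… = A$16,859.03

A$16,859.03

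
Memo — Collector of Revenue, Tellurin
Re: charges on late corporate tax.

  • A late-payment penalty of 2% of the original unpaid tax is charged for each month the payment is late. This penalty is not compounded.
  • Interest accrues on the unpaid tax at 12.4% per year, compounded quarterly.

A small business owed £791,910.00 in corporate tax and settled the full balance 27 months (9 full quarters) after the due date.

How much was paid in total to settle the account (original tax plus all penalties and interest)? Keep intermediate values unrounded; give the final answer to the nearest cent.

Late-payment penalty = 2% × £791,910.00 × 27 mo = £427,631.40
Interest (12.4%/yr ÷ 4 = 3.1%/quarter): £791,910.00 × ((1 + 0.031)^9 − 1) = £250,416.5848…
Total = £791,910.00 + £427,631.4000 + £250,416.5848… = £1,469,957.98

£1,469,957.98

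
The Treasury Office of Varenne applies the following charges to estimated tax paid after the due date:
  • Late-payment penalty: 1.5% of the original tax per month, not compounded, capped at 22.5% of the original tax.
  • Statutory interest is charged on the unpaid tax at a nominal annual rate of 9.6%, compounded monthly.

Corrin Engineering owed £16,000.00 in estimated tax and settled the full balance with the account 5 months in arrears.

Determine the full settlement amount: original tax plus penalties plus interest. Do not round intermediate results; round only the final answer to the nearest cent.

£17,850.32

Penalty: 5 × 1.5% × £16,000.00 = £1,200.00 (below the 22.5% cap of £3,600.00)
Interest (9.6%/yr ÷ 12 = 0.8%/month): £16,000.00 × ((1 + 0.008)^5 − 1) = £650.3222…
Total = £16,000.00 + £1,200.0000 + £650.3222… = £17,850.32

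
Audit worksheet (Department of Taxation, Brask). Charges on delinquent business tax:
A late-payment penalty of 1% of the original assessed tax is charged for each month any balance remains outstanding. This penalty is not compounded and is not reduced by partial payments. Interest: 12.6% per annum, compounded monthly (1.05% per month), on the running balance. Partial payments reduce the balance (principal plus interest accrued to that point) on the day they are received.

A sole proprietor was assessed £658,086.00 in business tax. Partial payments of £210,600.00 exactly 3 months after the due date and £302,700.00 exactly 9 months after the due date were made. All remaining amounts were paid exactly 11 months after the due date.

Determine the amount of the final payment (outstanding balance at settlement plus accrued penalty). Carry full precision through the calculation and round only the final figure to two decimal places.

Balance at month 3: £658,086.0000 × (1 + 0.0105)^3 = £679,034.1328…
After £210,600.00 payment: £679,034.1328… − £210,600.00 = £468,434.1328…
Balance at month 9: £468,434.1328… × (1 + 0.0105)^6 = £498,731.0873…
After £302,700.00 payment: £498,731.0873… − £302,700.00 = £196,031.0873…
Balance at month 11: £196,031.0873… × (1 + 0.0105)^2 = £200,169.3525…
Penalty: 11 × 1% × £658,086.00 = £72,389.46
Final settlement = outstanding balance + penalty = £200,169.3525… + £72,389.46 = £272,558.81

£272,558.81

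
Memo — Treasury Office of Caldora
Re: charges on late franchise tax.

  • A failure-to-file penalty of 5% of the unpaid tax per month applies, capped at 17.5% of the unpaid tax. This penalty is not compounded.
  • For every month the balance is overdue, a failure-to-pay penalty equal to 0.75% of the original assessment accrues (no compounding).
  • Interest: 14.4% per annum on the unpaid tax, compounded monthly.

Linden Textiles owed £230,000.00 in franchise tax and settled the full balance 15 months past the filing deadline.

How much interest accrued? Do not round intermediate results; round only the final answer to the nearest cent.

£45,065.12

Interest (14.4%/yr ÷ 12 = 1.2%/month): £230,000.00 × ((1 + 0.012)^15 − 1) = £45,065.1206…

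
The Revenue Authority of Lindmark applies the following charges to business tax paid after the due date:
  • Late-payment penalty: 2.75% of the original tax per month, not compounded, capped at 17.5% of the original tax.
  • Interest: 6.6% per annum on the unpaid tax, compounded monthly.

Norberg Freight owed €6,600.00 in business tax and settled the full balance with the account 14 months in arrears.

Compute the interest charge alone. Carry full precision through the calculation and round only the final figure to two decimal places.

Interest (6.6%/yr ÷ 12 = 0.55%/month): €6,600.00 × ((1 + 0.0055)^14 − 1) = €526.7740…

€526.77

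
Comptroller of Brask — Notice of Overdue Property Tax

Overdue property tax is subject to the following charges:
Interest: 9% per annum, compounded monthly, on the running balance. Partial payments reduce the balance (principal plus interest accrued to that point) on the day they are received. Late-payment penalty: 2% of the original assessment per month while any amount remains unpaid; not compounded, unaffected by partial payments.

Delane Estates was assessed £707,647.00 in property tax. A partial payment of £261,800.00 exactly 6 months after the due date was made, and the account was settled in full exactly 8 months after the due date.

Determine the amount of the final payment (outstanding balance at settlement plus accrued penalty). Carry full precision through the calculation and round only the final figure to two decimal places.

Monthly rate = 9% ÷ 12 = 0.75%
Balance at month 6: £707,647.0000 × (1 + 0.0075)^6 = £740,094.1966…
After £261,800.00 payment: £740,094.1966… − £261,800.00 = £478,294.1966…
Balance at month 8: £478,294.1966… × (1 + 0.0075)^2 = £485,495.5136…
Penalty: 8 × 2% × £707,647.00 = £113,223.52
Final settlement = outstanding balance + penalty = £485,495.5136… + £113,223.52 = £598,719.03

£598,719.03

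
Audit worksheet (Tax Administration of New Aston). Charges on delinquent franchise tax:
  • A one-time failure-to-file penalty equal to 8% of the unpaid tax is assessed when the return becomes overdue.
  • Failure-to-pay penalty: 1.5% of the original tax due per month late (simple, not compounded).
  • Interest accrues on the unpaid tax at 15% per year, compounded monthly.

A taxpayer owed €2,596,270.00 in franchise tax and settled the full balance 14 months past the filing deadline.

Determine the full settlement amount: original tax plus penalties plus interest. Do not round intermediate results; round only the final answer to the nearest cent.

€3,842,362.12

Failure-to-file penalty: 8% × €2,596,270.00 = €207,701.60
Failure-to-pay penalty: 14 × 1.5% × €2,596,270.00 = €545,216.70
Interest (15%/yr ÷ 12 = 1.25%/month): €2,596,270.00 × ((1 + 0.0125)^14 − 1) = €493,173.8150…
Total = €2,596,270.00 + €752,918.3000 + €493,173.8150… = €3,842,362.12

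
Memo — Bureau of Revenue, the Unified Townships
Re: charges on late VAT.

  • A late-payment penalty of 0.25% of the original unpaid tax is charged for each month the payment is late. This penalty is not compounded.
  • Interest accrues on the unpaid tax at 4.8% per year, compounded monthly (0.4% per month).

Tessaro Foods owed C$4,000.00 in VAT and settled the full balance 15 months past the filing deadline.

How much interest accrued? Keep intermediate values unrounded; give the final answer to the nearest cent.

C$246.84

Interest: C$4,000.00 × ((1 + 0.004)^15 − 1) = C$4,000.00 × 0.0617095… = C$246.8379…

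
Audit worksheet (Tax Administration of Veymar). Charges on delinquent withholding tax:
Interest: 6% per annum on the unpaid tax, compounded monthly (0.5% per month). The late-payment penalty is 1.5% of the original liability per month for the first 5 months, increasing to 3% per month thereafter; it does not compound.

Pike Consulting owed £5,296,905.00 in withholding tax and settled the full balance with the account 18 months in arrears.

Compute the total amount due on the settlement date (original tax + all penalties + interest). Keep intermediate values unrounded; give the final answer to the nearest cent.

£8,257,498.49

Penalty, months 1–5: 5 × 1.5% × £5,296,905.00 = £397,267.88…
Penalty, months 6–18: 13 × 3% × £5,296,905.00 = £2,065,792.95
Interest: £5,296,905.00 × ((1 + 0.005)^18 − 1) = £5,296,905.00 × 0.0939289… = £497,532.6696…
Total = £5,296,905.00 + £2,463,060.8250 + £497,532.6696… = £8,257,498.49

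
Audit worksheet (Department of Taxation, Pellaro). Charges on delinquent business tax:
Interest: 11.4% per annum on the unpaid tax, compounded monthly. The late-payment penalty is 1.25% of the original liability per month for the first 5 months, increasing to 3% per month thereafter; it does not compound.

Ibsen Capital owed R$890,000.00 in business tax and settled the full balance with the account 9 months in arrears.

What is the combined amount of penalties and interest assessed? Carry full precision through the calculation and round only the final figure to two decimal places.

R$241,476.63

Penalty, months 1–5: 5 × 1.25% × R$890,000.00 = R$55,625.00
Penalty, months 6–9: 4 × 3% × R$890,000.00 = R$106,800.00
Interest (11.4%/yr ÷ 12 = 0.95%/month): R$890,000.00 × ((1 + 0.0095)^9 − 1) = R$79,051.6295…
Penalties + interest = R$162,425.0000 + R$79,051.6295… = R$241,476.63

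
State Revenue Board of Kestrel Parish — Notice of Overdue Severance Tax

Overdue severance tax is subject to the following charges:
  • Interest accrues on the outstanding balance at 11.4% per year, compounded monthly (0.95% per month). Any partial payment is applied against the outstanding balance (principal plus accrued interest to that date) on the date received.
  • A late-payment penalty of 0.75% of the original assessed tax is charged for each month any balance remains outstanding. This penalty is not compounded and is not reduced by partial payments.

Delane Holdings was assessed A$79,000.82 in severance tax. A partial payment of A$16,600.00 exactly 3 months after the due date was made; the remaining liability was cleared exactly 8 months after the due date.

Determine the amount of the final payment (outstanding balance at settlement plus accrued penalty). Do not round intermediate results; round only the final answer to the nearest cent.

Balance at month 3: A$79,000.8200 × (1 + 0.0095)^3 = A$81,273.8006…
After A$16,600.00 payment: A$81,273.8006… − A$16,600.00 = A$64,673.8006…
Balance at month 8: A$64,673.8006… × (1 + 0.0095)^5 = A$67,804.7313…
Penalty: 8 × 0.75% × A$79,000.82 = A$4,740.05…
Final settlement = outstanding balance + penalty = A$67,804.7313… + A$4,740.05… = A$72,544.78

A$72,544.78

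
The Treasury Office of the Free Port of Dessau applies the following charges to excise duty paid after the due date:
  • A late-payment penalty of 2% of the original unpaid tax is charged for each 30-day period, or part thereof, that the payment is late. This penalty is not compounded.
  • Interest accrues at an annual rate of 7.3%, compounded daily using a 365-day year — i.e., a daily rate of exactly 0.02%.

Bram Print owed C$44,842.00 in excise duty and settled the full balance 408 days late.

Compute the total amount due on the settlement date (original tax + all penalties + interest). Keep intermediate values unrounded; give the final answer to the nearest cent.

Penalty periods: ⌈408/30⌉ = 14; penalty = 14 × 2% × C$44,842.00 = C$12,555.76
Interest: C$44,842.00 × ((1 + 0.0002)^408 − 1) = C$44,842.00 × 0.08501286… = C$3,812.1467…
Total = C$44,842.00 + C$12,555.7600 + C$3,812.1467… = C$61,209.91

C$61,209.91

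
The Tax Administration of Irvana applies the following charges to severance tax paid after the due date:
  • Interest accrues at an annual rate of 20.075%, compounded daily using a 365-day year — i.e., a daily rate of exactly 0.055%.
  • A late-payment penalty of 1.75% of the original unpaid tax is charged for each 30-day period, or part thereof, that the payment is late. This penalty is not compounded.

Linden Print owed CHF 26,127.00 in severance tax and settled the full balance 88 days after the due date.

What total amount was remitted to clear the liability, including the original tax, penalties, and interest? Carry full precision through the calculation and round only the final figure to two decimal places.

CHF 28,793.95

Penalty periods: ⌈88/30⌉ = 3; penalty = 3 × 1.75% × CHF 26,127.00 = CHF 1,371.67…
Interest: CHF 26,127.00 × ((1 + 0.00055)^88 − 1) = CHF 26,127.00 × 0.04957644… = CHF 1,295.2837…
Total = CHF 26,127.00 + CHF 1,371.6675 + CHF 1,295.2837… = CHF 28,793.95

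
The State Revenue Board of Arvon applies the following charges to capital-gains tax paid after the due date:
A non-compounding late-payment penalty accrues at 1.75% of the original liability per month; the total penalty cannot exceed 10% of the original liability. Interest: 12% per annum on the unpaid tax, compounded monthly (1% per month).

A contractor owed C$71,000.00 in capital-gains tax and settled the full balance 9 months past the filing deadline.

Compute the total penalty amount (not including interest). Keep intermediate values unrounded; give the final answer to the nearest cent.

C$7,100.00

Penalty (uncapped): 9 × 1.75% × C$71,000.00 = C$11,182.50; cap = 10% × C$71,000.00 = C$7,100.00 → penalty = C$7,100.00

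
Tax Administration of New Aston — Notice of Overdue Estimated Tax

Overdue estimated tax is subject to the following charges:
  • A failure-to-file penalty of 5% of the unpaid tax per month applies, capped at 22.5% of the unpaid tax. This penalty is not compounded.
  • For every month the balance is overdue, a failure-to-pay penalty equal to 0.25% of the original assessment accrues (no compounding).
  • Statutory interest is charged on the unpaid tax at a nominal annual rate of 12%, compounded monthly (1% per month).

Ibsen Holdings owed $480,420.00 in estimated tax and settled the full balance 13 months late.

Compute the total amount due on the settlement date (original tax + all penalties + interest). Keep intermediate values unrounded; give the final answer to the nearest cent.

$670,470.92

Failure-to-file: 13 × 5% × $480,420.00 = $312,273.00, capped at 22.5% × $480,420.00 = $108,094.50
Failure-to-pay penalty = 0.25% × $480,420.00 × 13 mo = $15,613.65
Interest: $480,420.00 × ((1 + 0.01)^13 − 1) = $480,420.00 × 0.1380933… = $66,342.7738…
Total = $480,420.00 + $123,708.1500 + $66,342.7738… = $670,470.92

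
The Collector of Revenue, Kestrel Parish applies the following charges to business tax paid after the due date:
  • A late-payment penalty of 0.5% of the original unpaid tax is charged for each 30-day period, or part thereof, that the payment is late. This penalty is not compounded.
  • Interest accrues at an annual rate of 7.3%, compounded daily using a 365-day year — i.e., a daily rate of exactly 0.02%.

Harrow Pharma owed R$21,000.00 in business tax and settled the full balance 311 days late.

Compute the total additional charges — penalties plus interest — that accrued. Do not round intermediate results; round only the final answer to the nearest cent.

Penalty periods: ⌈311/30⌉ = 11; penalty = 11 × 0.5% × R$21,000.00 = R$1,155.00
Interest: R$21,000.00 × ((1 + 0.0002)^311 − 1) = R$21,000.00 × 0.06416854… = R$1,347.5393…
Penalties + interest = R$1,155.0000 + R$1,347.5393… = R$2,502.54

R$2,502.54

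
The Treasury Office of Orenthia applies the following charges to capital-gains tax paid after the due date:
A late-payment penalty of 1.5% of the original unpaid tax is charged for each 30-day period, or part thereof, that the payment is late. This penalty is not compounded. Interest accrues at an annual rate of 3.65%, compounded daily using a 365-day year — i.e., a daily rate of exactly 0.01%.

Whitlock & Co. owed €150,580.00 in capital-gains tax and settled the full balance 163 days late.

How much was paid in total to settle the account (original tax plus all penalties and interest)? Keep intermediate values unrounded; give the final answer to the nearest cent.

€166,606.64

Penalty periods: ⌈163/30⌉ = 6; penalty = 6 × 1.5% × €150,580.00 = €13,552.20
Interest: €150,580.00 × ((1 + 0.0001)^163 − 1) = €150,580.00 × 0.01643274… = €2,474.4422…
Total = €150,580.00 + €13,552.2000 + €2,474.4422… = €166,606.64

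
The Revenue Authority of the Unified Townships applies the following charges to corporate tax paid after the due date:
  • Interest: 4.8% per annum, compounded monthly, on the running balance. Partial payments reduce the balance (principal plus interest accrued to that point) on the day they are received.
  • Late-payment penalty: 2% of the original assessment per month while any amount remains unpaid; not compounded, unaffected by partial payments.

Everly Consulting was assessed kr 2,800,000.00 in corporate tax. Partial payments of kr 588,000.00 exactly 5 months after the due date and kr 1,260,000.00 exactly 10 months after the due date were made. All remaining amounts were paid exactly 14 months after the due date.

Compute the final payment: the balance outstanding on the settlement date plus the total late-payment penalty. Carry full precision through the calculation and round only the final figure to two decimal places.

kr 1,855,151.60

Monthly rate = 4.8% ÷ 12 = 0.4%
Balance at month 5: kr 2,800,000.0000 × (1 + 0.004)^5 = kr 2,856,449.7956…
After kr 588,000.00 payment: kr 2,856,449.7956… − kr 588,000.00 = kr 2,268,449.7956…
Balance at month 10: kr 2,268,449.7956… × (1 + 0.004)^5 = kr 2,314,183.1982…
After kr 1,260,000.00 payment: kr 2,314,183.1982… − kr 1,260,000.00 = kr 1,054,183.1982…
Balance at month 14: kr 1,054,183.1982… × (1 + 0.004)^4 = kr 1,071,151.6011…
Penalty: 14 × 2% × kr 2,800,000.00 = kr 784,000.00
Final settlement = outstanding balance + penalty = kr 1,071,151.6011… + kr 784,000.00 = kr 1,855,151.60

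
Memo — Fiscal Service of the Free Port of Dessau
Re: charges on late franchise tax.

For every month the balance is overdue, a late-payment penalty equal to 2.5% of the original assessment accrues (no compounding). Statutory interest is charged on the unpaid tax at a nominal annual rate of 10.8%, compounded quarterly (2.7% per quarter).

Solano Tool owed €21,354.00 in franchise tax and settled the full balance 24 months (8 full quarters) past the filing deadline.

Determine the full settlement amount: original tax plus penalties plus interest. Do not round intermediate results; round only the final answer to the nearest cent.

Late-payment penalty: 24 × 2.5% × €21,354.00 = €12,812.40
Interest: €21,354.00 × ((1 + 0.027)^8 − 1) = €21,354.00 × 0.2375523… = €5,072.6910…
Total = €21,354.00 + €12,812.4000 + €5,072.6910… = €39,239.09

€39,239.09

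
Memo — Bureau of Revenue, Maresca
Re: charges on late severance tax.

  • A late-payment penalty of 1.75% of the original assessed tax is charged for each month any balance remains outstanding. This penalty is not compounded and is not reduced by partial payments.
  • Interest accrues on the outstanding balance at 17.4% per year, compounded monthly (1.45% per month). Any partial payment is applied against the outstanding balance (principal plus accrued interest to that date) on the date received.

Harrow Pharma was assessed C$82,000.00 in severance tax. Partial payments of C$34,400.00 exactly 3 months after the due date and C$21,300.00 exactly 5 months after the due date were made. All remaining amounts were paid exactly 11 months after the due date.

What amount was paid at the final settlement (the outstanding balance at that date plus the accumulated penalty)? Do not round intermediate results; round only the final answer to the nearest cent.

C$50,034.22

Balance at month 3: C$82,000.0000 × (1 + 0.0145)^3 = C$85,618.9715…
After C$34,400.00 payment: C$85,618.9715… − C$34,400.00 = C$51,218.9715…
Balance at month 5: C$51,218.9715… × (1 + 0.0145)^2 = C$52,715.0904…
After C$21,300.00 payment: C$52,715.0904… − C$21,300.00 = C$31,415.0904…
Balance at month 11: C$31,415.0904… × (1 + 0.0145)^6 = C$34,249.2151…
Penalty: 11 × 1.75% × C$82,000.00 = C$15,785.00
Final settlement = outstanding balance + penalty = C$34,249.2151… + C$15,785.00 = C$50,034.22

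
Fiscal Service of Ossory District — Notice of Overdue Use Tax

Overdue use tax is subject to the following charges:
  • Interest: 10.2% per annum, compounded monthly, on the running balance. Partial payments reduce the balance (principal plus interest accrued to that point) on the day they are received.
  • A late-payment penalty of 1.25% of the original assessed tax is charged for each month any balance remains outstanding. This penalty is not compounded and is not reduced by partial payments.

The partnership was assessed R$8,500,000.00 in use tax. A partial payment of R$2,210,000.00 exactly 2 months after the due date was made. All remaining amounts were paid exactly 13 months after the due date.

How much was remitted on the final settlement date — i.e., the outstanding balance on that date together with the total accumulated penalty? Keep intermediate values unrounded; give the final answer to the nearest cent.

R$8,444,282.12

Monthly rate = 10.2% ÷ 12 = 0.85%
Balance at month 2: R$8,500,000.0000 × (1 + 0.0085)^2 = R$8,645,114.1250
After R$2,210,000.00 payment: R$8,645,114.1250 − R$2,210,000.00 = R$6,435,114.1250
Balance at month 13: R$6,435,114.1250 × (1 + 0.0085)^11 = R$7,063,032.1229…
Penalty: 13 × 1.25% × R$8,500,000.00 = R$1,381,250.00
Final settlement = outstanding balance + penalty = R$7,063,032.1229… + R$1,381,250.00 = R$8,444,282.12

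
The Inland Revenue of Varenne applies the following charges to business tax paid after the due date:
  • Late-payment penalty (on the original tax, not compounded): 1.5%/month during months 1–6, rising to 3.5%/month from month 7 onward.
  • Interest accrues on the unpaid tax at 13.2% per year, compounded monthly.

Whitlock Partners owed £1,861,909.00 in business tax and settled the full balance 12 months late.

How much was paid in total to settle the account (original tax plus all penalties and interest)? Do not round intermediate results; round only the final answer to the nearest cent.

£2,681,681.83

Penalty, months 1–6: 6 × 1.5% × £1,861,909.00 = £167,571.81
Penalty, months 7–12: 6 × 3.5% × £1,861,909.00 = £391,000.89
Interest (13.2%/yr ÷ 12 = 1.1%/month): £1,861,909.00 × ((1 + 0.011)^12 − 1) = £261,200.1318…
Total = £1,861,909.00 + £558,572.7000 + £261,200.1318… = £2,681,681.83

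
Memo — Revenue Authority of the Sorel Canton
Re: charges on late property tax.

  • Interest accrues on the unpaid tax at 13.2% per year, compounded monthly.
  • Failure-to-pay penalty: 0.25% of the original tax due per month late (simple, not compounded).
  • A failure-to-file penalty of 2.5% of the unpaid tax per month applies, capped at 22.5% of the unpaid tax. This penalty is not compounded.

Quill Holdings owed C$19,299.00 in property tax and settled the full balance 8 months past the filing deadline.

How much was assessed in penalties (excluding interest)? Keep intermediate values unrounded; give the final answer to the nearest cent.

Failure-to-file: 8 × 2.5% × C$19,299.00 = C$3,859.80 (under the 22.5% cap)
Failure-to-pay penalty: 8 × 0.25% × C$19,299.00 = C$385.98
Total penalty = C$3,859.80 + C$385.98 = C$4,245.78

C$4,245.78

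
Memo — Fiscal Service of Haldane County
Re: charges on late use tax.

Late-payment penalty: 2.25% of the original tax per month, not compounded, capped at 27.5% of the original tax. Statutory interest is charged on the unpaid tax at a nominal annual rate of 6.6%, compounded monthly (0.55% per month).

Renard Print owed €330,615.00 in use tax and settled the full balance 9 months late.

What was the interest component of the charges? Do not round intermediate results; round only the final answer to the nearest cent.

Interest: €330,615.00 × ((1 + 0.0055)^9 − 1) = €330,615.00 × 0.0506031… = €16,730.1411…

€16,730.14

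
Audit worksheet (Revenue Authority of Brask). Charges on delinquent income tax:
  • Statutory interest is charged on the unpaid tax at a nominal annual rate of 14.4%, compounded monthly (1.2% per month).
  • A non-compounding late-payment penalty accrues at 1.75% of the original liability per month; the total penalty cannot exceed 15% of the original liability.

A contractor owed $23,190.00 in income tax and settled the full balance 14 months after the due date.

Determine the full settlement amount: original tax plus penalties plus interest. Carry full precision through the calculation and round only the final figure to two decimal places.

$30,883.38

Penalty (uncapped): 14 × 1.75% × $23,190.00 = $5,681.55; cap = 15% × $23,190.00 = $3,478.50 → penalty = $3,478.50
Interest: $23,190.00 × ((1 + 0.012)^14 − 1) = $23,190.00 × 0.1817543… = $4,214.8812…
Total = $23,190.00 + $3,478.5000 + $4,214.8812… = $30,883.38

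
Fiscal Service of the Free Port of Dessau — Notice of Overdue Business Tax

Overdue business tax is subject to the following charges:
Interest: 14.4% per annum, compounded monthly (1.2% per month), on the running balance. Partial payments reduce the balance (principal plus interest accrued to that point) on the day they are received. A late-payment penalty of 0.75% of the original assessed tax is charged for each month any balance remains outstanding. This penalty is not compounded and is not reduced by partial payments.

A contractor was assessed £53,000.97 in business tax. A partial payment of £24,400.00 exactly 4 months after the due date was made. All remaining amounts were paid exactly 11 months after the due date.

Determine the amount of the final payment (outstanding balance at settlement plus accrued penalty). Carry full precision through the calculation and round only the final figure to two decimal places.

£38,280.05

Balance at month 4: £53,000.9700 × (1 + 0.012)^4 = £55,591.1768…
After £24,400.00 payment: £55,591.1768… − £24,400.00 = £31,191.1768…
Balance at month 11: £31,191.1768… × (1 + 0.012)^7 = £33,907.4671…
Penalty: 11 × 0.75% × £53,000.97 = £4,372.58…
Final settlement = outstanding balance + penalty = £33,907.4671… + £4,372.58… = £38,280.05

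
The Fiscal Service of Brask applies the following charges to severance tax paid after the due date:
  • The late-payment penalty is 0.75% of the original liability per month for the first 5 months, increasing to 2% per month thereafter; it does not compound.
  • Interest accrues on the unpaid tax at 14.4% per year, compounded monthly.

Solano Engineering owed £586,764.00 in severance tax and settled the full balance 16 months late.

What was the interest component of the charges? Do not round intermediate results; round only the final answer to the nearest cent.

£123,388.57

Interest (14.4%/yr ÷ 12 = 1.2%/month): £586,764.00 × ((1 + 0.012)^16 − 1) = £123,388.5659…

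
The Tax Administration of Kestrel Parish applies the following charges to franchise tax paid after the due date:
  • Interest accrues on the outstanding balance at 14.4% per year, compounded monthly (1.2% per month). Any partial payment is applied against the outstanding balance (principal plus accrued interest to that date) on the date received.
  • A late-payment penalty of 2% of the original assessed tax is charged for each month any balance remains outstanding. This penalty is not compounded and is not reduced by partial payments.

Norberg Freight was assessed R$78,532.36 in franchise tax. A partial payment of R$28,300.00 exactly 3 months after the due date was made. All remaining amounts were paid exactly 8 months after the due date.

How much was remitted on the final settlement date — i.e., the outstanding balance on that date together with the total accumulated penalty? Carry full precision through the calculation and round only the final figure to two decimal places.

Balance at month 3: R$78,532.3600 × (1 + 0.012)^3 = R$81,393.5866…
After R$28,300.00 payment: R$81,393.5866… − R$28,300.00 = R$53,093.5866…
Balance at month 8: R$53,093.5866… × (1 + 0.012)^5 = R$56,356.5796…
Penalty: 8 × 2% × R$78,532.36 = R$12,565.18…
Final settlement = outstanding balance + penalty = R$56,356.5796… + R$12,565.18… = R$68,921.76

R$68,921.76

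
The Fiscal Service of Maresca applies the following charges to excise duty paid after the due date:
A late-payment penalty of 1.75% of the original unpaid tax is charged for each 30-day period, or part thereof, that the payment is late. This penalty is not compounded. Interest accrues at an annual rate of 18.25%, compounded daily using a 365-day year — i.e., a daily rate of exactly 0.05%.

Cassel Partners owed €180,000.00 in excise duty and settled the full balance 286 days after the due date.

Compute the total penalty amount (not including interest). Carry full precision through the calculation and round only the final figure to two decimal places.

Penalty periods: ⌈286/30⌉ = 10; penalty = 10 × 1.75% × €180,000.00 = €31,500.00

€31,500.00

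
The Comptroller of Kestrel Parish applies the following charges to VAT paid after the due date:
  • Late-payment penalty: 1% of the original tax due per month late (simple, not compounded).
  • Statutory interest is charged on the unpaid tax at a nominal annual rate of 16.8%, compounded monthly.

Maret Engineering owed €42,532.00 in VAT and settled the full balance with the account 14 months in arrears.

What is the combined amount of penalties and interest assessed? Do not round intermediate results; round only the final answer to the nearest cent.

Late-payment penalty: 14 × 1% × €42,532.00 = €5,954.48
Interest (16.8%/yr ÷ 12 = 1.4%/month): €42,532.00 × ((1 + 0.014)^14 − 1) = €9,139.0367…
Penalties + interest = €5,954.4800 + €9,139.0367… = €15,093.52

€15,093.52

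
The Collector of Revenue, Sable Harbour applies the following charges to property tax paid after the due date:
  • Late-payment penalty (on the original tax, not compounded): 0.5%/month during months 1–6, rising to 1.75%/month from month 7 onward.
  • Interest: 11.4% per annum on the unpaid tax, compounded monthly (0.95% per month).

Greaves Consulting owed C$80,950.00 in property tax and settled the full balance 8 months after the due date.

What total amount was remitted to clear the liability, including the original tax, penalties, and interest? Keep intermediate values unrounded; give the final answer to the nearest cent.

C$92,572.44

Penalty, months 1–6: 6 × 0.5% × C$80,950.00 = C$2,428.50
Penalty, months 7–8: 2 × 1.75% × C$80,950.00 = C$2,833.25
Interest: C$80,950.00 × ((1 + 0.0095)^8 − 1) = C$80,950.00 × 0.0785756… = C$6,360.6938…
Total = C$80,950.00 + C$5,261.7500 + C$6,360.6938… = C$92,572.44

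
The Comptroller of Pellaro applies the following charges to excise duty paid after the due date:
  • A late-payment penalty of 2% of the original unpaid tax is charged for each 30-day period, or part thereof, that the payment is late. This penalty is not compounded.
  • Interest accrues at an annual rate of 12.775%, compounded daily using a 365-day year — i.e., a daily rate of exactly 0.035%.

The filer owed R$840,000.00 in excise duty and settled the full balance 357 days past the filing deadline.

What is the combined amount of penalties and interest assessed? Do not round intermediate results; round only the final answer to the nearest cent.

Penalty periods: ⌈357/30⌉ = 12; penalty = 12 × 2% × R$840,000.00 = R$201,600.00
Interest: R$840,000.00 × ((1 + 0.00035)^357 − 1) = R$840,000.00 × 0.13306703… = R$111,776.3024…
Penalties + interest = R$201,600.0000 + R$111,776.3024… = R$313,376.30

R$313,376.30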